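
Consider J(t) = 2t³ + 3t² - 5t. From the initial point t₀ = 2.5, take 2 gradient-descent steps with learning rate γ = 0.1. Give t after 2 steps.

J′(t) = 6t² + 6t - 5
t₁ = 2.5 − 0.1·47.5 = -2.25
t₂ = -2.25 − 0.1·11.875 = -3.4375

-3.4375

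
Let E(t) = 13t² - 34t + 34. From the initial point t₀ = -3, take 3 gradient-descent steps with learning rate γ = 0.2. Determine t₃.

E′(t) = 26t - 34
Step 1: E′(-3) = -112; t₁ = -3 − 0.2·(-112) = 19.4
Step 2: E′(19.4) = 470.4; t₂ = 19.4 − 0.2·470.4 = -74.68
Step 3: E′(-74.68) = -1975.68; t₃ = -74.68 − 0.2·(-1975.68) = 320.456

320.456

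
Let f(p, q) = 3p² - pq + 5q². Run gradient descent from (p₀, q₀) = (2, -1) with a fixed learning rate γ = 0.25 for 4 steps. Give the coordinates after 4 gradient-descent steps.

(2.0078125, -8.22265625)

∇f = (6p - q, -p + 10q)
Step 1: at (2, -1), ∇f = (13, -12) → (2, -1) − 0.25·(13, -12) = (-1.25, 2)
Step 2: at (-1.25, 2), ∇f = (-9.5, 21.25) → (-1.25, 2) − 0.25·(-9.5, 21.25) = (1.125, -3.3125)
Step 3: at (1.125, -3.3125), ∇f = (10.0625, -34.25) → (1.125, -3.3125) − 0.25·(10.0625, -34.25) = (-1.390625, 5.25)
Step 4: at (-1.390625, 5.25), ∇f = (-13.59375, 53.890625) → (-1.390625, 5.25) − 0.25·(-13.59375, 53.890625) = (2.0078125, -8.22265625)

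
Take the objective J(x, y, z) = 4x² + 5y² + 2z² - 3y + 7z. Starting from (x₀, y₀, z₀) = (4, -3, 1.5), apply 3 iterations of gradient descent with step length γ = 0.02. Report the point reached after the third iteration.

∇J = (8x, 10y - 3, 4z + 7)
(x₁, y₁, z₁) = (4, -3, 1.5) − 0.02·(32, -33, 13) = (3.36, -2.34, 1.24)
(x₂, y₂, z₂) = (3.36, -2.34, 1.24) − 0.02·(26.88, -26.4, 11.96) = (2.8224, -1.812, 1.0008)
(x₃, y₃, z₃) = (2.8224, -1.812, 1.0008) − 0.02·(22.5792, -21.12, 11.0032) = (2.370816, -1.3896, 0.780736)

(2.370816, -1.3896, 0.780736)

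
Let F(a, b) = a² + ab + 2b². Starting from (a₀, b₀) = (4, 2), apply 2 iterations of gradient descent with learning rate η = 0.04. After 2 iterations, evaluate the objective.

∇F = (2a + b, a + 4b)
(a₁, b₁) = (4, 2) − 0.04·(10, 12) = (3.6, 1.52)
(a₂, b₂) = (3.6, 1.52) − 0.04·(8.72, 9.68) = (3.2512, 1.1328)
F(3.2512, 1.1328) = 16.81973248

16.81973248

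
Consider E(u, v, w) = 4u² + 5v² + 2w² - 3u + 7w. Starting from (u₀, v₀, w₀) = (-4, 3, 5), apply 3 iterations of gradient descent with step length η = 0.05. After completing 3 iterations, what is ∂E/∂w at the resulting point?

∇E = (8u - 3, 10v, 4w + 7)
(u₁, v₁, w₁) = (-4, 3, 5) − 0.05·(-35, 30, 27) = (-2.25, 1.5, 3.65)
(u₂, v₂, w₂) = (-2.25, 1.5, 3.65) − 0.05·(-21, 15, 21.6) = (-1.2, 0.75, 2.57)
(u₃, v₃, w₃) = (-1.2, 0.75, 2.57) − 0.05·(-12.6, 7.5, 17.28) = (-0.57, 0.375, 1.706)
∂E/∂w at (-0.57, 0.375, 1.706) = 13.824

13.824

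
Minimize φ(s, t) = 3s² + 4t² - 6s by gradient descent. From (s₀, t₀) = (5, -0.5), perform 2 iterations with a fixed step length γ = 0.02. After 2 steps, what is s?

4.0976

∇φ = (6s - 6, 8t)
Step 1: at (5, -0.5), ∇φ = (24, -4) → (5, -0.5) − 0.02·(24, -4) = (4.52, -0.42)
Step 2: at (4.52, -0.42), ∇φ = (21.12, -3.36) → (4.52, -0.42) − 0.02·(21.12, -3.36) = (4.0976, -0.3528)
s = 4.0976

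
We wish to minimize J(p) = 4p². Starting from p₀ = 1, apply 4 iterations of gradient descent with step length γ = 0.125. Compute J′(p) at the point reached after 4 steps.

J′(p) = 8p
p₁ = 1 − 0.125·8 = 0
p₂ = 0 − 0.125·0 = 0
p₃ = 0 − 0.125·0 = 0
p₄ = 0 − 0.125·0 = 0
J′(p) at (0) = 0

0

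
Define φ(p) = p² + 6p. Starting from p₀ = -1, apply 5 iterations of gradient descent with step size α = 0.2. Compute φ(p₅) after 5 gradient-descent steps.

φ′(p) = 2p + 6
p₁ = -1 − 0.2·4 = -1.8
p₂ = -1.8 − 0.2·2.4 = -2.28
p₃ = -2.28 − 0.2·1.44 = -2.568
p₄ = -2.568 − 0.2·0.864 = -2.7408
p₅ = -2.7408 − 0.2·0.5184 = -2.84448
φ(-2.84448) = -8.9758135296

-8.9758135296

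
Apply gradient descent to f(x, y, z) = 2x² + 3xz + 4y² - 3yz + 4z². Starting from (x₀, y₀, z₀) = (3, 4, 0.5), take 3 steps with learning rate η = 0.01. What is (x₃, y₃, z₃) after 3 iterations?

(2.612001, 3.155243, 0.457996)

∇f = (4x + 3z, 8y - 3z, 3x - 3y + 8z)
(x₁, y₁, z₁) = (3, 4, 0.5) − 0.01·(13.5, 30.5, 1) = (2.865, 3.695, 0.49)
(x₂, y₂, z₂) = (2.865, 3.695, 0.49) − 0.01·(12.93, 28.09, 1.43) = (2.7357, 3.4141, 0.4757)
(x₃, y₃, z₃) = (2.7357, 3.4141, 0.4757) − 0.01·(12.3699, 25.8857, 1.7704) = (2.612001, 3.155243, 0.457996)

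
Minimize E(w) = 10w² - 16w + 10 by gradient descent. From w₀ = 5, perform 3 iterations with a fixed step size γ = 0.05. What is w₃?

E′(w) = 20w - 16
Step 1: E′(5) = 84; w₁ = 5 − 0.05·84 = 0.8
Step 2: E′(0.8) = 0; w₂ = 0.8 − 0.05·0 = 0.8
Step 3: E′(0.8) = 0; w₃ = 0.8 − 0.05·0 = 0.8

0.8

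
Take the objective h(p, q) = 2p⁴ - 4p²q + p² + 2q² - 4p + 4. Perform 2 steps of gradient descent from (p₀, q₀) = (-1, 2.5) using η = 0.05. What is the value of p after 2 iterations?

-1.2352

∇h = (8p³ - 8pq + 2p - 4, -4p² + 4q)
(p₁, q₁) = (-1, 2.5) − 0.05·(6, 6) = (-1.3, 2.2)
(p₂, q₂) = (-1.3, 2.2) − 0.05·(-1.296, 2.04) = (-1.2352, 2.098)
p = -1.2352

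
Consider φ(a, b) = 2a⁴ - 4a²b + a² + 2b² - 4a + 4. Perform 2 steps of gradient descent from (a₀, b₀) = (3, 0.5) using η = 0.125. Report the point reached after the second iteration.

(11649.921875, 261.15625)

∇φ = (8a³ - 8ab + 2a - 4, -4a² + 4b)
(a₁, b₁) = (3, 0.5) − 0.125·(206, -34) = (-22.75, 4.75)
(a₂, b₂) = (-22.75, 4.75) − 0.125·(-93381.375, -2051.25) = (11649.921875, 261.15625)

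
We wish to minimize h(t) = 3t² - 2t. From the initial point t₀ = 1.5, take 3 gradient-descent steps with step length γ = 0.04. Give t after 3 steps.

0.845472

h′(t) = 6t - 2
t₁ = 1.5 − 0.04·7 = 1.22
t₂ = 1.22 − 0.04·5.32 = 1.0072
t₃ = 1.0072 − 0.04·4.0432 = 0.845472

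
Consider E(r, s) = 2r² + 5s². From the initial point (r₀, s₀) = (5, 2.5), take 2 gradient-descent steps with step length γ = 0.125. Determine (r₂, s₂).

∇E = (4r, 10s)
Step 1: at (5, 2.5), ∇E = (20, 25) → (5, 2.5) − 0.125·(20, 25) = (2.5, -0.625)
Step 2: at (2.5, -0.625), ∇E = (10, -6.25) → (2.5, -0.625) − 0.125·(10, -6.25) = (1.25, 0.15625)

(1.25, 0.15625)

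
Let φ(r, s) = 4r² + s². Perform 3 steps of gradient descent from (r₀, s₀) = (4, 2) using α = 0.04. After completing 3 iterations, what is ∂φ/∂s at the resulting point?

∇φ = (8r, 2s)
Step 1: at (4, 2), ∇φ = (32, 4) → (4, 2) − 0.04·(32, 4) = (2.72, 1.84)
Step 2: at (2.72, 1.84), ∇φ = (21.76, 3.68) → (2.72, 1.84) − 0.04·(21.76, 3.68) = (1.8496, 1.6928)
Step 3: at (1.8496, 1.6928), ∇φ = (14.7968, 3.3856) → (1.8496, 1.6928) − 0.04·(14.7968, 3.3856) = (1.257728, 1.557376)
∂φ/∂s at (1.257728, 1.557376) = 3.114752

3.114752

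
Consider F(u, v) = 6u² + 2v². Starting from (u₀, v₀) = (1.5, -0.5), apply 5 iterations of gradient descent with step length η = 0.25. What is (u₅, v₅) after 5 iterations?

∇F = (12u, 4v)
Step 1: at (1.5, -0.5), ∇F = (18, -2) → (1.5, -0.5) − 0.25·(18, -2) = (-3, 0)
Step 2: at (-3, 0), ∇F = (-36, 0) → (-3, 0) − 0.25·(-36, 0) = (6, 0)
Step 3: at (6, 0), ∇F = (72, 0) → (6, 0) − 0.25·(72, 0) = (-12, 0)
Step 4: at (-12, 0), ∇F = (-144, 0) → (-12, 0) − 0.25·(-144, 0) = (24, 0)
Step 5: at (24, 0), ∇F = (288, 0) → (24, 0) − 0.25·(288, 0) = (-48, 0)

(-48, 0)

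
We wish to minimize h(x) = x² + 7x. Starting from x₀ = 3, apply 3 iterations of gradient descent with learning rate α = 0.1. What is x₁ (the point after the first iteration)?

1.7

h′(x) = 2x + 7
Step 1: h′(3) = 13; x₁ = 3 − 0.1·13 = 1.7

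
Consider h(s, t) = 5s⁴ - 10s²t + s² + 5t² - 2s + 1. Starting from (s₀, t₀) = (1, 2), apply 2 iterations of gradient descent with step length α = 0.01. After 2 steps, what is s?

∇h = (20s³ - 20st + 2s - 2, -10s² + 10t)
(s₁, t₁) = (1, 2) − 0.01·(-20, 10) = (1.2, 1.9)
(s₂, t₂) = (1.2, 1.9) − 0.01·(-10.64, 4.6) = (1.3064, 1.854)
s = 1.3064

1.3064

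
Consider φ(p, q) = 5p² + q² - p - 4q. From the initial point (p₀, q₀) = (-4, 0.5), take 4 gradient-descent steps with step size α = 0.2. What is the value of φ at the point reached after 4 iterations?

80.03779136

∇φ = (10p - 1, 2q - 4)
Step 1: at (-4, 0.5), ∇φ = (-41, -3) → (-4, 0.5) − 0.2·(-41, -3) = (4.2, 1.1)
Step 2: at (4.2, 1.1), ∇φ = (41, -1.8) → (4.2, 1.1) − 0.2·(41, -1.8) = (-4, 1.46)
Step 3: at (-4, 1.46), ∇φ = (-41, -1.08) → (-4, 1.46) − 0.2·(-41, -1.08) = (4.2, 1.676)
Step 4: at (4.2, 1.676), ∇φ = (41, -0.648) → (4.2, 1.676) − 0.2·(41, -0.648) = (-4, 1.8056)
φ(-4, 1.8056) = 80.03779136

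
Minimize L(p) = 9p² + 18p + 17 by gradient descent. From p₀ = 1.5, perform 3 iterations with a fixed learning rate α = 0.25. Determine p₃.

L′(p) = 18p + 18
p₁ = 1.5 − 0.25·45 = -9.75
p₂ = -9.75 − 0.25·(-157.5) = 29.625
p₃ = 29.625 − 0.25·551.25 = -108.1875

-108.1875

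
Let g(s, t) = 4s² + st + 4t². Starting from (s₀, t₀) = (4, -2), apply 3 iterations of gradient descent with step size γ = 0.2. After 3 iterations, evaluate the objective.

∇g = (8s + t, s + 8t)
Step 1: at (4, -2), ∇g = (30, -12) → (4, -2) − 0.2·(30, -12) = (-2, 0.4)
Step 2: at (-2, 0.4), ∇g = (-15.6, 1.2) → (-2, 0.4) − 0.2·(-15.6, 1.2) = (1.12, 0.16)
Step 3: at (1.12, 0.16), ∇g = (9.12, 2.4) → (1.12, 0.16) − 0.2·(9.12, 2.4) = (-0.704, -0.32)
g(-0.704, -0.32) = 2.617344

2.617344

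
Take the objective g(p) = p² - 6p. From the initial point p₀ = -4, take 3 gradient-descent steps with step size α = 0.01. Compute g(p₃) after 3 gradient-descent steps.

g′(p) = 2p - 6
Step 1: g′(-4) = -14; p₁ = -4 − 0.01·(-14) = -3.86
Step 2: g′(-3.86) = -13.72; p₂ = -3.86 − 0.01·(-13.72) = -3.7228
Step 3: g′(-3.7228) = -13.4456; p₃ = -3.7228 − 0.01·(-13.4456) = -3.588344
g(-3.588344) = 34.406276662336

34.406276662336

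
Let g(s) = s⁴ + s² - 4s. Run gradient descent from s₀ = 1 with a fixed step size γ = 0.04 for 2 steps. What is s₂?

g′(s) = 4s³ + 2s - 4
Step 1: g′(1) = 2; s₁ = 1 − 0.04·2 = 0.92
Step 2: g′(0.92) = 0.954752; s₂ = 0.92 − 0.04·0.954752 = 0.88180992

0.88180992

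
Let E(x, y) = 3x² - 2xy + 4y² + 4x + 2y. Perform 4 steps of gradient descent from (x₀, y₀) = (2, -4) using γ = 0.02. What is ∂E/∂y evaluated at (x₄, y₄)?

-14.71635968

∇E = (6x - 2y + 4, -2x + 8y + 2)
(x₁, y₁) = (2, -4) − 0.02·(24, -34) = (1.52, -3.32)
(x₂, y₂) = (1.52, -3.32) − 0.02·(19.76, -27.6) = (1.1248, -2.768)
(x₃, y₃) = (1.1248, -2.768) − 0.02·(16.2848, -22.3936) = (0.799104, -2.320128)
(x₄, y₄) = (0.799104, -2.320128) − 0.02·(13.43488, -18.159232) = (0.5304064, -1.95694336)
∂E/∂y at (0.5304064, -1.95694336) = -14.71635968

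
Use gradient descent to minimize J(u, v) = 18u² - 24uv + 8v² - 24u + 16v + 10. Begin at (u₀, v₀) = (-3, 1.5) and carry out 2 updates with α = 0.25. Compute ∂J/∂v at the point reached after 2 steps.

16128

∇J = (36u - 24v - 24, -24u + 16v + 16)
(u₁, v₁) = (-3, 1.5) − 0.25·(-168, 112) = (39, -26.5)
(u₂, v₂) = (39, -26.5) − 0.25·(2016, -1344) = (-465, 309.5)
∂J/∂v at (-465, 309.5) = 16128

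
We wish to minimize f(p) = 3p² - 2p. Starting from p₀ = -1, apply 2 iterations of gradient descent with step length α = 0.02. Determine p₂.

f′(p) = 6p - 2
Step 1: f′(-1) = -8; p₁ = -1 − 0.02·(-8) = -0.84
Step 2: f′(-0.84) = -7.04; p₂ = -0.84 − 0.02·(-7.04) = -0.6992

-0.6992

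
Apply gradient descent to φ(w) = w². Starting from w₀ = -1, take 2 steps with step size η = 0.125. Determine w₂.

φ′(w) = 2w
w₁ = -1 − 0.125·(-2) = -0.75
w₂ = -0.75 − 0.125·(-1.5) = -0.5625

-0.5625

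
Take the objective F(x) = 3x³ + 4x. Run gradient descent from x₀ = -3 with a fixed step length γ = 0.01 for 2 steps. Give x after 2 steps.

F′(x) = 9x² + 4
Step 1: F′(-3) = 85; x₁ = -3 − 0.01·85 = -3.85
Step 2: F′(-3.85) = 137.4025; x₂ = -3.85 − 0.01·137.4025 = -5.224025

-5.224025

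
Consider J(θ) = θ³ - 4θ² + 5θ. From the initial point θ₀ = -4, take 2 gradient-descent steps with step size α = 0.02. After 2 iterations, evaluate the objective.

J′(θ) = 3θ² - 8θ + 5
Step 1: J′(-4) = 85; θ₁ = -4 − 0.02·85 = -5.7
Step 2: J′(-5.7) = 148.07; θ₂ = -5.7 − 0.02·148.07 = -8.6614
J(-8.6614) = -993.163328283544

-993.163328283544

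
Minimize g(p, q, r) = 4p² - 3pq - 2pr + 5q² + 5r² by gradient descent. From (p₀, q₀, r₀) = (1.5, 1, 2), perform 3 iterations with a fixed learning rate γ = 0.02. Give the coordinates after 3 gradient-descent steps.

∇g = (8p - 3q - 2r, -3p + 10q, -2p + 10r)
(p₁, q₁, r₁) = (1.5, 1, 2) − 0.02·(5, 5.5, 17) = (1.4, 0.89, 1.66)
(p₂, q₂, r₂) = (1.4, 0.89, 1.66) − 0.02·(5.21, 4.7, 13.8) = (1.2958, 0.796, 1.384)
(p₃, q₃, r₃) = (1.2958, 0.796, 1.384) − 0.02·(5.2104, 4.0726, 11.2484) = (1.191592, 0.714548, 1.159032)

(1.191592, 0.714548, 1.159032)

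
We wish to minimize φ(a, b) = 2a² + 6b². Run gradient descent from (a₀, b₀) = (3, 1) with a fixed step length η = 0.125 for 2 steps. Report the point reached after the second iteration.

∇φ = (4a, 12b)
Step 1: at (3, 1), ∇φ = (12, 12) → (3, 1) − 0.125·(12, 12) = (1.5, -0.5)
Step 2: at (1.5, -0.5), ∇φ = (6, -6) → (1.5, -0.5) − 0.125·(6, -6) = (0.75, 0.25)

(0.75, 0.25)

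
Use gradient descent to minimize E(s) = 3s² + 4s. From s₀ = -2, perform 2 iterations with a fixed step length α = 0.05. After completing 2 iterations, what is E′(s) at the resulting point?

E′(s) = 6s + 4
Step 1: E′(-2) = -8; s₁ = -2 − 0.05·(-8) = -1.6
Step 2: E′(-1.6) = -5.6; s₂ = -1.6 − 0.05·(-5.6) = -1.32
E′(s) at (-1.32) = -3.92

-3.92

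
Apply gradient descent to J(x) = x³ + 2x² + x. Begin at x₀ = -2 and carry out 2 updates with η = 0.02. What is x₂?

-2.2166

J′(x) = 3x² + 4x + 1
x₁ = -2 − 0.02·5 = -2.1
x₂ = -2.1 − 0.02·5.83 = -2.2166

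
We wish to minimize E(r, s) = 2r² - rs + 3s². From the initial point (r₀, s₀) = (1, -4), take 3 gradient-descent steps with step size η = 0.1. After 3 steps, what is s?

-0.235

∇E = (4r - s, -r + 6s)
Step 1: at (1, -4), ∇E = (8, -25) → (1, -4) − 0.1·(8, -25) = (0.2, -1.5)
Step 2: at (0.2, -1.5), ∇E = (2.3, -9.2) → (0.2, -1.5) − 0.1·(2.3, -9.2) = (-0.03, -0.58)
Step 3: at (-0.03, -0.58), ∇E = (0.46, -3.45) → (-0.03, -0.58) − 0.1·(0.46, -3.45) = (-0.076, -0.235)
s = -0.235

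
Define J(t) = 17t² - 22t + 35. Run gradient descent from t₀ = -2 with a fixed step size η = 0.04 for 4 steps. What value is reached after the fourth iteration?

J′(t) = 34t - 22
Step 1: J′(-2) = -90; t₁ = -2 − 0.04·(-90) = 1.6
Step 2: J′(1.6) = 32.4; t₂ = 1.6 − 0.04·32.4 = 0.304
Step 3: J′(0.304) = -11.664; t₃ = 0.304 − 0.04·(-11.664) = 0.77056
Step 4: J′(0.77056) = 4.19904; t₄ = 0.77056 − 0.04·4.19904 = 0.6025984

0.6025984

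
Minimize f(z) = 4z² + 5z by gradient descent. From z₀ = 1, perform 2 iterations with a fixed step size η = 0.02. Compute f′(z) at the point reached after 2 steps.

f′(z) = 8z + 5
Step 1: f′(1) = 13; z₁ = 1 − 0.02·13 = 0.74
Step 2: f′(0.74) = 10.92; z₂ = 0.74 − 0.02·10.92 = 0.5216
f′(z) at (0.5216) = 9.1728

9.1728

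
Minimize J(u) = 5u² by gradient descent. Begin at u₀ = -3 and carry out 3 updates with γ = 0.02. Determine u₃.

-1.536

J′(u) = 10u
Step 1: J′(-3) = -30; u₁ = -3 − 0.02·(-30) = -2.4
Step 2: J′(-2.4) = -24; u₂ = -2.4 − 0.02·(-24) = -1.92
Step 3: J′(-1.92) = -19.2; u₃ = -1.92 − 0.02·(-19.2) = -1.536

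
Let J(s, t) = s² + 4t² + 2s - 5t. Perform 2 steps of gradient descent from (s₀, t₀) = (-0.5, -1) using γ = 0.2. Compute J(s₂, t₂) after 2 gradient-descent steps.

∇J = (2s + 2, 8t - 5)
(s₁, t₁) = (-0.5, -1) − 0.2·(1, -13) = (-0.7, 1.6)
(s₂, t₂) = (-0.7, 1.6) − 0.2·(0.6, 7.8) = (-0.82, 0.04)
J(-0.82, 0.04) = -1.1612

-1.1612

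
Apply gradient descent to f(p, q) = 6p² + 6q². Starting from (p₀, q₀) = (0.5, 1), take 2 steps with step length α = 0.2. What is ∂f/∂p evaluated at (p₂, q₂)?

∇f = (12p, 12q)
Step 1: at (0.5, 1), ∇f = (6, 12) → (0.5, 1) − 0.2·(6, 12) = (-0.7, -1.4)
Step 2: at (-0.7, -1.4), ∇f = (-8.4, -16.8) → (-0.7, -1.4) − 0.2·(-8.4, -16.8) = (0.98, 1.96)
∂f/∂p at (0.98, 1.96) = 11.76

11.76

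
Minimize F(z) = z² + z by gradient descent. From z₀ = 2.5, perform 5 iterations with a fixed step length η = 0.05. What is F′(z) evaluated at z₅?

F′(z) = 2z + 1
Step 1: F′(2.5) = 6; z₁ = 2.5 − 0.05·6 = 2.2
Step 2: F′(2.2) = 5.4; z₂ = 2.2 − 0.05·5.4 = 1.93
Step 3: F′(1.93) = 4.86; z₃ = 1.93 − 0.05·4.86 = 1.687
Step 4: F′(1.687) = 4.374; z₄ = 1.687 − 0.05·4.374 = 1.4683
Step 5: F′(1.4683) = 3.9366; z₅ = 1.4683 − 0.05·3.9366 = 1.27147
F′(z) at (1.27147) = 3.54294

3.54294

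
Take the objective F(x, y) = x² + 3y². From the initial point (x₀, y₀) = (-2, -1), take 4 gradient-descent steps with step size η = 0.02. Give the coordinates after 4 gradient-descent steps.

∇F = (2x, 6y)
(x₁, y₁) = (-2, -1) − 0.02·(-4, -6) = (-1.92, -0.88)
(x₂, y₂) = (-1.92, -0.88) − 0.02·(-3.84, -5.28) = (-1.8432, -0.7744)
(x₃, y₃) = (-1.8432, -0.7744) − 0.02·(-3.6864, -4.6464) = (-1.769472, -0.681472)
(x₄, y₄) = (-1.769472, -0.681472) − 0.02·(-3.538944, -4.088832) = (-1.69869312, -0.59969536)

(-1.69869312, -0.59969536)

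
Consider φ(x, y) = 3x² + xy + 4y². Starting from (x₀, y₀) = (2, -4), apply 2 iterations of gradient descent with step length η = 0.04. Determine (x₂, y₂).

(1.3888, -1.9712)

∇φ = (6x + y, x + 8y)
(x₁, y₁) = (2, -4) − 0.04·(8, -30) = (1.68, -2.8)
(x₂, y₂) = (1.68, -2.8) − 0.04·(7.28, -20.72) = (1.3888, -1.9712)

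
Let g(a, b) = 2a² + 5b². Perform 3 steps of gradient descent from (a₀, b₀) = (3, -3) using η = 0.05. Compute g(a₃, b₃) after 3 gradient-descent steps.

5.421717

∇g = (4a, 10b)
Step 1: at (3, -3), ∇g = (12, -30) → (3, -3) − 0.05·(12, -30) = (2.4, -1.5)
Step 2: at (2.4, -1.5), ∇g = (9.6, -15) → (2.4, -1.5) − 0.05·(9.6, -15) = (1.92, -0.75)
Step 3: at (1.92, -0.75), ∇g = (7.68, -7.5) → (1.92, -0.75) − 0.05·(7.68, -7.5) = (1.536, -0.375)
g(1.536, -0.375) = 5.421717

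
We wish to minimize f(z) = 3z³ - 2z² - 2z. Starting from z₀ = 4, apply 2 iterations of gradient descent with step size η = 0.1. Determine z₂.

-78.404

f′(z) = 9z² - 4z - 2
z₁ = 4 − 0.1·126 = -8.6
z₂ = -8.6 − 0.1·698.04 = -78.404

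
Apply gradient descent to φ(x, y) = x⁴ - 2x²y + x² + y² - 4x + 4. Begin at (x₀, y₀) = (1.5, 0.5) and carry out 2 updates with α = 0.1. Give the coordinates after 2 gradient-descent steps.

∇φ = (4x³ - 4xy + 2x - 4, -2x² + 2y)
Step 1: at (1.5, 0.5), ∇φ = (9.5, -3.5) → (1.5, 0.5) − 0.1·(9.5, -3.5) = (0.55, 0.85)
Step 2: at (0.55, 0.85), ∇φ = (-4.1045, 1.095) → (0.55, 0.85) − 0.1·(-4.1045, 1.095) = (0.96045, 0.7405)

(0.96045, 0.7405)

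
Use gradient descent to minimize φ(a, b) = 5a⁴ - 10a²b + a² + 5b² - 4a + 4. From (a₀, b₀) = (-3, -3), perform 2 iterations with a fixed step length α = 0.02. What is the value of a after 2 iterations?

∇φ = (20a³ - 20ab + 2a - 4, -10a² + 10b)
(a₁, b₁) = (-3, -3) − 0.02·(-730, -120) = (11.6, -0.6)
(a₂, b₂) = (11.6, -0.6) − 0.02·(31376.32, -1351.6) = (-615.9264, 26.432)
a = -615.9264

-615.9264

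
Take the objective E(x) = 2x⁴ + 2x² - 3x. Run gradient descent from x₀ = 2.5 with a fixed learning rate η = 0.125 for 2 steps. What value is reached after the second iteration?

E′(x) = 8x³ + 4x - 3
x₁ = 2.5 − 0.125·132 = -14
x₂ = -14 − 0.125·(-22011) = 2737.375

2737.375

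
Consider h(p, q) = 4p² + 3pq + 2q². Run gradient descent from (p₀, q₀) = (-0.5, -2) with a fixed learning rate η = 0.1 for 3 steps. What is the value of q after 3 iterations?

∇h = (8p + 3q, 3p + 4q)
Step 1: at (-0.5, -2), ∇h = (-10, -9.5) → (-0.5, -2) − 0.1·(-10, -9.5) = (0.5, -1.05)
Step 2: at (0.5, -1.05), ∇h = (0.85, -2.7) → (0.5, -1.05) − 0.1·(0.85, -2.7) = (0.415, -0.78)
Step 3: at (0.415, -0.78), ∇h = (0.98, -1.875) → (0.415, -0.78) − 0.1·(0.98, -1.875) = (0.317, -0.5925)
q = -0.5925

-0.5925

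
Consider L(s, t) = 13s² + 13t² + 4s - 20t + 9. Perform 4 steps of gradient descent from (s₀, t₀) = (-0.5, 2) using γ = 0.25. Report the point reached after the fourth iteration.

∇L = (26s + 4, 26t - 20)
Step 1: at (-0.5, 2), ∇L = (-9, 32) → (-0.5, 2) − 0.25·(-9, 32) = (1.75, -6)
Step 2: at (1.75, -6), ∇L = (49.5, -176) → (1.75, -6) − 0.25·(49.5, -176) = (-10.625, 38)
Step 3: at (-10.625, 38), ∇L = (-272.25, 968) → (-10.625, 38) − 0.25·(-272.25, 968) = (57.4375, -204)
Step 4: at (57.4375, -204), ∇L = (1497.375, -5324) → (57.4375, -204) − 0.25·(1497.375, -5324) = (-316.90625, 1127)

(-316.90625, 1127)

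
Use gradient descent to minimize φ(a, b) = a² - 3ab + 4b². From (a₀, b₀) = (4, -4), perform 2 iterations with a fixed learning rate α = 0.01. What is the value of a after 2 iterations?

∇φ = (2a - 3b, -3a + 8b)
Step 1: at (4, -4), ∇φ = (20, -44) → (4, -4) − 0.01·(20, -44) = (3.8, -3.56)
Step 2: at (3.8, -3.56), ∇φ = (18.28, -39.88) → (3.8, -3.56) − 0.01·(18.28, -39.88) = (3.6172, -3.1612)
a = 3.6172

3.6172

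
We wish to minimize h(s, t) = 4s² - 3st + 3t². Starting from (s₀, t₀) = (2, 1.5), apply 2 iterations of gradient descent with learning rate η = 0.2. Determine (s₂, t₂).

∇h = (8s - 3t, -3s + 6t)
Step 1: at (2, 1.5), ∇h = (11.5, 3) → (2, 1.5) − 0.2·(11.5, 3) = (-0.3, 0.9)
Step 2: at (-0.3, 0.9), ∇h = (-5.1, 6.3) → (-0.3, 0.9) − 0.2·(-5.1, 6.3) = (0.72, -0.36)

(0.72, -0.36)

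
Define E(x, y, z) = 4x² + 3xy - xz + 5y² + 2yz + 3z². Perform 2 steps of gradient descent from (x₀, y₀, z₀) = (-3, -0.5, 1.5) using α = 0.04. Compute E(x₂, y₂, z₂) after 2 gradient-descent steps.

∇E = (8x + 3y - z, 3x + 10y + 2z, -x + 2y + 6z)
(x₁, y₁, z₁) = (-3, -0.5, 1.5) − 0.04·(-27, -11, 11) = (-1.92, -0.06, 1.06)
(x₂, y₂, z₂) = (-1.92, -0.06, 1.06) − 0.04·(-16.6, -4.24, 8.16) = (-1.256, 0.1096, 0.7336)
E(-1.256, 0.1096, 0.7336) = 8.6539456

8.6539456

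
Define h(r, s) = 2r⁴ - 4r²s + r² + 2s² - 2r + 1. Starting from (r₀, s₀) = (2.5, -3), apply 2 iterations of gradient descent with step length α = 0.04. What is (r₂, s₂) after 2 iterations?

(38.38525056, 2.755264)

∇h = (8r³ - 8rs + 2r - 2, -4r² + 4s)
Step 1: at (2.5, -3), ∇h = (188, -37) → (2.5, -3) − 0.04·(188, -37) = (-5.02, -1.52)
Step 2: at (-5.02, -1.52), ∇h = (-1085.131264, -106.8816) → (-5.02, -1.52) − 0.04·(-1085.131264, -106.8816) = (38.38525056, 2.755264)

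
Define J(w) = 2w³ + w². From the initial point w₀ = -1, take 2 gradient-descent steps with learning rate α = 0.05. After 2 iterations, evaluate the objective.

-4.627155456

J′(w) = 6w² + 2w
w₁ = -1 − 0.05·4 = -1.2
w₂ = -1.2 − 0.05·6.24 = -1.512
J(-1.512) = -4.627155456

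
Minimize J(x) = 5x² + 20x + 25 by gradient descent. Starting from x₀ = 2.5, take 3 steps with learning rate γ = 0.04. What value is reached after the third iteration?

J′(x) = 10x + 20
Step 1: J′(2.5) = 45; x₁ = 2.5 − 0.04·45 = 0.7
Step 2: J′(0.7) = 27; x₂ = 0.7 − 0.04·27 = -0.38
Step 3: J′(-0.38) = 16.2; x₃ = -0.38 − 0.04·16.2 = -1.028

-1.028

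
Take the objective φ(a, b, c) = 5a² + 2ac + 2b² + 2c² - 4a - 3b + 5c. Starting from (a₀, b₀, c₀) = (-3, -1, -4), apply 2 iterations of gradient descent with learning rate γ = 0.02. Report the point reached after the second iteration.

∇φ = (10a + 2c - 4, 4b - 3, 2a + 4c + 5)
(a₁, b₁, c₁) = (-3, -1, -4) − 0.02·(-42, -7, -17) = (-2.16, -0.86, -3.66)
(a₂, b₂, c₂) = (-2.16, -0.86, -3.66) − 0.02·(-32.92, -6.44, -13.96) = (-1.5016, -0.7312, -3.3808)

(-1.5016, -0.7312, -3.3808)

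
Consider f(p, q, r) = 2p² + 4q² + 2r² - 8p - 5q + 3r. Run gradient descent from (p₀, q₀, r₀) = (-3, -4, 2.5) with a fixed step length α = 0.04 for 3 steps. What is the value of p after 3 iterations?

∇f = (4p - 8, 8q - 5, 4r + 3)
(p₁, q₁, r₁) = (-3, -4, 2.5) − 0.04·(-20, -37, 13) = (-2.2, -2.52, 1.98)
(p₂, q₂, r₂) = (-2.2, -2.52, 1.98) − 0.04·(-16.8, -25.16, 10.92) = (-1.528, -1.5136, 1.5432)
(p₃, q₃, r₃) = (-1.528, -1.5136, 1.5432) − 0.04·(-14.112, -17.1088, 9.1728) = (-0.96352, -0.829248, 1.176288)
p = -0.96352

-0.96352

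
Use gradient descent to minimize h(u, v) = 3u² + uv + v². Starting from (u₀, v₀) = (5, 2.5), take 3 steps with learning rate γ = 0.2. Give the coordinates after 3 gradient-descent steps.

∇h = (6u + v, u + 2v)
Step 1: at (5, 2.5), ∇h = (32.5, 10) → (5, 2.5) − 0.2·(32.5, 10) = (-1.5, 0.5)
Step 2: at (-1.5, 0.5), ∇h = (-8.5, -0.5) → (-1.5, 0.5) − 0.2·(-8.5, -0.5) = (0.2, 0.6)
Step 3: at (0.2, 0.6), ∇h = (1.8, 1.4) → (0.2, 0.6) − 0.2·(1.8, 1.4) = (-0.16, 0.32)

(-0.16, 0.32)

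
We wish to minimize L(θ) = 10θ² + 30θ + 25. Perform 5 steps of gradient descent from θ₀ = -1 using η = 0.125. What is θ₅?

-5.296875

L′(θ) = 20θ + 30
Step 1: L′(-1) = 10; θ₁ = -1 − 0.125·10 = -2.25
Step 2: L′(-2.25) = -15; θ₂ = -2.25 − 0.125·(-15) = -0.375
Step 3: L′(-0.375) = 22.5; θ₃ = -0.375 − 0.125·22.5 = -3.1875
Step 4: L′(-3.1875) = -33.75; θ₄ = -3.1875 − 0.125·(-33.75) = 1.03125
Step 5: L′(1.03125) = 50.625; θ₅ = 1.03125 − 0.125·50.625 = -5.296875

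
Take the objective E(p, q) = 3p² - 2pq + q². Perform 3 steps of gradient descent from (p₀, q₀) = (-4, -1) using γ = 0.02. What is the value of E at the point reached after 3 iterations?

18.587335176192

∇E = (6p - 2q, -2p + 2q)
(p₁, q₁) = (-4, -1) − 0.02·(-22, 6) = (-3.56, -1.12)
(p₂, q₂) = (-3.56, -1.12) − 0.02·(-19.12, 4.88) = (-3.1776, -1.2176)
(p₃, q₃) = (-3.1776, -1.2176) − 0.02·(-16.6304, 3.92) = (-2.844992, -1.296)
E(-2.844992, -1.296) = 18.587335176192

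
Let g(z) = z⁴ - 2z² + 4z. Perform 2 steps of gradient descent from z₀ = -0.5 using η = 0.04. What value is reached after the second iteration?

g′(z) = 4z³ - 4z + 4
Step 1: g′(-0.5) = 5.5; z₁ = -0.5 − 0.04·5.5 = -0.72
Step 2: g′(-0.72) = 5.387008; z₂ = -0.72 − 0.04·5.387008 = -0.93548032

-0.93548032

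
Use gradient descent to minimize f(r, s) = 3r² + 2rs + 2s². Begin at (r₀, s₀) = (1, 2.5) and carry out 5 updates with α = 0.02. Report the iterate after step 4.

(0.31504, 1.693792)

∇f = (6r + 2s, 2r + 4s)
(r₁, s₁) = (1, 2.5) − 0.02·(11, 12) = (0.78, 2.26)
(r₂, s₂) = (0.78, 2.26) − 0.02·(9.2, 10.6) = (0.596, 2.048)
(r₃, s₃) = (0.596, 2.048) − 0.02·(7.672, 9.384) = (0.44256, 1.86032)
(r₄, s₄) = (0.44256, 1.86032) − 0.02·(6.376, 8.3264) = (0.31504, 1.693792)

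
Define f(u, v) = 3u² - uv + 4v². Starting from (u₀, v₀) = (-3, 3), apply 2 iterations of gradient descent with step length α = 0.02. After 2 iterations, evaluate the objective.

∇f = (6u - v, -u + 8v)
Step 1: at (-3, 3), ∇f = (-21, 27) → (-3, 3) − 0.02·(-21, 27) = (-2.58, 2.46)
Step 2: at (-2.58, 2.46), ∇f = (-17.94, 22.26) → (-2.58, 2.46) − 0.02·(-17.94, 22.26) = (-2.2212, 2.0148)
f(-2.2212, 2.0148) = 35.51413824

35.51413824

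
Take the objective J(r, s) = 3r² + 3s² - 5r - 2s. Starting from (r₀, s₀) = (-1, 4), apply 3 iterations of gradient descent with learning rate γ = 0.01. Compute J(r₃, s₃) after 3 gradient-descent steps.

32.36426812824

∇J = (6r - 5, 6s - 2)
(r₁, s₁) = (-1, 4) − 0.01·(-11, 22) = (-0.89, 3.78)
(r₂, s₂) = (-0.89, 3.78) − 0.01·(-10.34, 20.68) = (-0.7866, 3.5732)
(r₃, s₃) = (-0.7866, 3.5732) − 0.01·(-9.7196, 19.4392) = (-0.689404, 3.378808)
J(-0.689404, 3.378808) = 32.36426812824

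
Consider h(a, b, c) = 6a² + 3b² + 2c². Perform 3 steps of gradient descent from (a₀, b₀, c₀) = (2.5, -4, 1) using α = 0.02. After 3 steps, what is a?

1.09744

∇h = (12a, 6b, 4c)
(a₁, b₁, c₁) = (2.5, -4, 1) − 0.02·(30, -24, 4) = (1.9, -3.52, 0.92)
(a₂, b₂, c₂) = (1.9, -3.52, 0.92) − 0.02·(22.8, -21.12, 3.68) = (1.444, -3.0976, 0.8464)
(a₃, b₃, c₃) = (1.444, -3.0976, 0.8464) − 0.02·(17.328, -18.5856, 3.3856) = (1.09744, -2.725888, 0.778688)
a = 1.09744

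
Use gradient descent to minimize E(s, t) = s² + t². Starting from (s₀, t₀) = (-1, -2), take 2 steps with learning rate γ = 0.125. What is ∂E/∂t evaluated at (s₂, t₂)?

∇E = (2s, 2t)
Step 1: at (-1, -2), ∇E = (-2, -4) → (-1, -2) − 0.125·(-2, -4) = (-0.75, -1.5)
Step 2: at (-0.75, -1.5), ∇E = (-1.5, -3) → (-0.75, -1.5) − 0.125·(-1.5, -3) = (-0.5625, -1.125)
∂E/∂t at (-0.5625, -1.125) = -2.25

-2.25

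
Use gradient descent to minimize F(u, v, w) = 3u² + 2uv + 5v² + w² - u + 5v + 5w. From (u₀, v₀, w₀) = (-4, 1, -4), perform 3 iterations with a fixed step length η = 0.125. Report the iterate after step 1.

∇F = (6u + 2v - 1, 2u + 10v + 5, 2w + 5)
Step 1: at (-4, 1, -4), ∇F = (-23, 7, -3) → (-4, 1, -4) − 0.125·(-23, 7, -3) = (-1.125, 0.125, -3.625)

(-1.125, 0.125, -3.625)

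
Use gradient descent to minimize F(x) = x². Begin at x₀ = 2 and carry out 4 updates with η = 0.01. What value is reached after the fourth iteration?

1.84473632

F′(x) = 2x
Step 1: F′(2) = 4; x₁ = 2 − 0.01·4 = 1.96
Step 2: F′(1.96) = 3.92; x₂ = 1.96 − 0.01·3.92 = 1.9208
Step 3: F′(1.9208) = 3.8416; x₃ = 1.9208 − 0.01·3.8416 = 1.882384
Step 4: F′(1.882384) = 3.764768; x₄ = 1.882384 − 0.01·3.764768 = 1.84473632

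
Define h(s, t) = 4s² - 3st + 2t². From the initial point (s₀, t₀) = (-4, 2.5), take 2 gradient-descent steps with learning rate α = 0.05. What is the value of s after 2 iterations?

-1.005

∇h = (8s - 3t, -3s + 4t)
Step 1: at (-4, 2.5), ∇h = (-39.5, 22) → (-4, 2.5) − 0.05·(-39.5, 22) = (-2.025, 1.4)
Step 2: at (-2.025, 1.4), ∇h = (-20.4, 11.675) → (-2.025, 1.4) − 0.05·(-20.4, 11.675) = (-1.005, 0.81625)
s = -1.005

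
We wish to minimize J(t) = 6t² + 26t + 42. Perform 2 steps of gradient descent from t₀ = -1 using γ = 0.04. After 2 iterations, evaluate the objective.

14.43044864

J′(t) = 12t + 26
t₁ = -1 − 0.04·14 = -1.56
t₂ = -1.56 − 0.04·7.28 = -1.8512
J(-1.8512) = 14.43044864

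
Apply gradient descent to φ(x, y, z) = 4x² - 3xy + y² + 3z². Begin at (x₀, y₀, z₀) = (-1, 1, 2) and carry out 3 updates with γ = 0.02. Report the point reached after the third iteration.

∇φ = (8x - 3y, -3x + 2y, 6z)
Step 1: at (-1, 1, 2), ∇φ = (-11, 5, 12) → (-1, 1, 2) − 0.02·(-11, 5, 12) = (-0.78, 0.9, 1.76)
Step 2: at (-0.78, 0.9, 1.76), ∇φ = (-8.94, 4.14, 10.56) → (-0.78, 0.9, 1.76) − 0.02·(-8.94, 4.14, 10.56) = (-0.6012, 0.8172, 1.5488)
Step 3: at (-0.6012, 0.8172, 1.5488), ∇φ = (-7.2612, 3.438, 9.2928) → (-0.6012, 0.8172, 1.5488) − 0.02·(-7.2612, 3.438, 9.2928) = (-0.455976, 0.74844, 1.362944)

(-0.455976, 0.74844, 1.362944)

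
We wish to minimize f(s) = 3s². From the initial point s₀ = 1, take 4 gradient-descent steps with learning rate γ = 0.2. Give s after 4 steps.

0.0016

f′(s) = 6s
s₁ = 1 − 0.2·6 = -0.2
s₂ = -0.2 − 0.2·(-1.2) = 0.04
s₃ = 0.04 − 0.2·0.24 = -0.008
s₄ = -0.008 − 0.2·(-0.048) = 0.0016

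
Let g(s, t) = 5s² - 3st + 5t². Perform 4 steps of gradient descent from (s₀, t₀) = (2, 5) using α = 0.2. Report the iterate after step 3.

(5.92, -6.368)

∇g = (10s - 3t, -3s + 10t)
Step 1: at (2, 5), ∇g = (5, 44) → (2, 5) − 0.2·(5, 44) = (1, -3.8)
Step 2: at (1, -3.8), ∇g = (21.4, -41) → (1, -3.8) − 0.2·(21.4, -41) = (-3.28, 4.4)
Step 3: at (-3.28, 4.4), ∇g = (-46, 53.84) → (-3.28, 4.4) − 0.2·(-46, 53.84) = (5.92, -6.368)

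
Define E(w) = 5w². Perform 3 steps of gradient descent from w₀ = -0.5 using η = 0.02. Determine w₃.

E′(w) = 10w
w₁ = -0.5 − 0.02·(-5) = -0.4
w₂ = -0.4 − 0.02·(-4) = -0.32
w₃ = -0.32 − 0.02·(-3.2) = -0.256

-0.256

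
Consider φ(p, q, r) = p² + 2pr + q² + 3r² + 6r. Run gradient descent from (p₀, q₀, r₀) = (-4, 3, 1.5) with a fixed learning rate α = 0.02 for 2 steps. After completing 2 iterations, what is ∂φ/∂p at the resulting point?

∇φ = (2p + 2r, 2q, 2p + 6r + 6)
Step 1: at (-4, 3, 1.5), ∇φ = (-5, 6, 7) → (-4, 3, 1.5) − 0.02·(-5, 6, 7) = (-3.9, 2.88, 1.36)
Step 2: at (-3.9, 2.88, 1.36), ∇φ = (-5.08, 5.76, 6.36) → (-3.9, 2.88, 1.36) − 0.02·(-5.08, 5.76, 6.36) = (-3.7984, 2.7648, 1.2328)
∂φ/∂p at (-3.7984, 2.7648, 1.2328) = -5.1312

-5.1312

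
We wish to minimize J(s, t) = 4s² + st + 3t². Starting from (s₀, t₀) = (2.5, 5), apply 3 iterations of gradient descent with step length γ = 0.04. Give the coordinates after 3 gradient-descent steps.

∇J = (8s + t, s + 6t)
(s₁, t₁) = (2.5, 5) − 0.04·(25, 32.5) = (1.5, 3.7)
(s₂, t₂) = (1.5, 3.7) − 0.04·(15.7, 23.7) = (0.872, 2.752)
(s₃, t₃) = (0.872, 2.752) − 0.04·(9.728, 17.384) = (0.48288, 2.05664)

(0.48288, 2.05664)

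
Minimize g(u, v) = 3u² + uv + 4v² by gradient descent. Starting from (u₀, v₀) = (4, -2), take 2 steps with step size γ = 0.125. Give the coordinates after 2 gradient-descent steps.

∇g = (6u + v, u + 8v)
(u₁, v₁) = (4, -2) − 0.125·(22, -12) = (1.25, -0.5)
(u₂, v₂) = (1.25, -0.5) − 0.125·(7, -2.75) = (0.375, -0.15625)

(0.375, -0.15625)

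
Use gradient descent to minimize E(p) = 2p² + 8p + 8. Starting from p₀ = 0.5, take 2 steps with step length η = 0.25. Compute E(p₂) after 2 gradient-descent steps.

0

E′(p) = 4p + 8
p₁ = 0.5 − 0.25·10 = -2
p₂ = -2 − 0.25·0 = -2
E(-2) = 0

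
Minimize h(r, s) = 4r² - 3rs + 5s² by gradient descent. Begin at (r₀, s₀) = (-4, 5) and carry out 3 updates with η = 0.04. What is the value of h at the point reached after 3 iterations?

4.621108412416

∇h = (8r - 3s, -3r + 10s)
Step 1: at (-4, 5), ∇h = (-47, 62) → (-4, 5) − 0.04·(-47, 62) = (-2.12, 2.52)
Step 2: at (-2.12, 2.52), ∇h = (-24.52, 31.56) → (-2.12, 2.52) − 0.04·(-24.52, 31.56) = (-1.1392, 1.2576)
Step 3: at (-1.1392, 1.2576), ∇h = (-12.8864, 15.9936) → (-1.1392, 1.2576) − 0.04·(-12.8864, 15.9936) = (-0.623744, 0.617856)
h(-0.623744, 0.617856) = 4.621108412416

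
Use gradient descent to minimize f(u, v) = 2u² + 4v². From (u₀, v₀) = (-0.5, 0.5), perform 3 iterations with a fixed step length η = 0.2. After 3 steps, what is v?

-0.108

∇f = (4u, 8v)
Step 1: at (-0.5, 0.5), ∇f = (-2, 4) → (-0.5, 0.5) − 0.2·(-2, 4) = (-0.1, -0.3)
Step 2: at (-0.1, -0.3), ∇f = (-0.4, -2.4) → (-0.1, -0.3) − 0.2·(-0.4, -2.4) = (-0.02, 0.18)
Step 3: at (-0.02, 0.18), ∇f = (-0.08, 1.44) → (-0.02, 0.18) − 0.2·(-0.08, 1.44) = (-0.004, -0.108)
v = -0.108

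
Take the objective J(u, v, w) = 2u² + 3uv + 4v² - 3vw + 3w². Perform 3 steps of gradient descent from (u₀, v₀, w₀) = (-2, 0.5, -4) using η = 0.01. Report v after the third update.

∇J = (4u + 3v, 3u + 8v - 3w, -3v + 6w)
(u₁, v₁, w₁) = (-2, 0.5, -4) − 0.01·(-6.5, 10, -25.5) = (-1.935, 0.4, -3.745)
(u₂, v₂, w₂) = (-1.935, 0.4, -3.745) − 0.01·(-6.54, 8.63, -23.67) = (-1.8696, 0.3137, -3.5083)
(u₃, v₃, w₃) = (-1.8696, 0.3137, -3.5083) − 0.01·(-6.5373, 7.4257, -21.9909) = (-1.804227, 0.239443, -3.288391)
v = 0.239443

0.239443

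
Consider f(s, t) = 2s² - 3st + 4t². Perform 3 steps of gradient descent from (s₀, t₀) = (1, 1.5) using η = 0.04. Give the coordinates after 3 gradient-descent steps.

∇f = (4s - 3t, -3s + 8t)
Step 1: at (1, 1.5), ∇f = (-0.5, 9) → (1, 1.5) − 0.04·(-0.5, 9) = (1.02, 1.14)
Step 2: at (1.02, 1.14), ∇f = (0.66, 6.06) → (1.02, 1.14) − 0.04·(0.66, 6.06) = (0.9936, 0.8976)
Step 3: at (0.9936, 0.8976), ∇f = (1.2816, 4.2) → (0.9936, 0.8976) − 0.04·(1.2816, 4.2) = (0.942336, 0.7296)

(0.942336, 0.7296)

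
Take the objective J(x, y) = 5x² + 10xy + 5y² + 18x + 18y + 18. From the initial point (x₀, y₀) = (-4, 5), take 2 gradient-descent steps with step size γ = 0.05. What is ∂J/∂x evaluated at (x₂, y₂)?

0

∇J = (10x + 10y + 18, 10x + 10y + 18)
(x₁, y₁) = (-4, 5) − 0.05·(28, 28) = (-5.4, 3.6)
(x₂, y₂) = (-5.4, 3.6) − 0.05·(0, 0) = (-5.4, 3.6)
∂J/∂x at (-5.4, 3.6) = 0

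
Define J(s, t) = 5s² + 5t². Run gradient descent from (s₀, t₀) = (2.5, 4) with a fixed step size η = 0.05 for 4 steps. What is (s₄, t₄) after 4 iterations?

∇J = (10s, 10t)
Step 1: at (2.5, 4), ∇J = (25, 40) → (2.5, 4) − 0.05·(25, 40) = (1.25, 2)
Step 2: at (1.25, 2), ∇J = (12.5, 20) → (1.25, 2) − 0.05·(12.5, 20) = (0.625, 1)
Step 3: at (0.625, 1), ∇J = (6.25, 10) → (0.625, 1) − 0.05·(6.25, 10) = (0.3125, 0.5)
Step 4: at (0.3125, 0.5), ∇J = (3.125, 5) → (0.3125, 0.5) − 0.05·(3.125, 5) = (0.15625, 0.25)

(0.15625, 0.25)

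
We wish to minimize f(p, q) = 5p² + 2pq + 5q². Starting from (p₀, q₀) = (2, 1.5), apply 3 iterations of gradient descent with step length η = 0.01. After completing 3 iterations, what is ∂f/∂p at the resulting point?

∇f = (10p + 2q, 2p + 10q)
(p₁, q₁) = (2, 1.5) − 0.01·(23, 19) = (1.77, 1.31)
(p₂, q₂) = (1.77, 1.31) − 0.01·(20.32, 16.64) = (1.5668, 1.1436)
(p₃, q₃) = (1.5668, 1.1436) − 0.01·(17.9552, 14.5696) = (1.387248, 0.997904)
∂f/∂p at (1.387248, 0.997904) = 15.868288

15.868288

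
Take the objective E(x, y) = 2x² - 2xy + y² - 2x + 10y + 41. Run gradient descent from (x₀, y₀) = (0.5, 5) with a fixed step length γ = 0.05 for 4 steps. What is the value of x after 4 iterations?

∇E = (4x - 2y - 2, -2x + 2y + 10)
Step 1: at (0.5, 5), ∇E = (-10, 19) → (0.5, 5) − 0.05·(-10, 19) = (1, 4.05)
Step 2: at (1, 4.05), ∇E = (-6.1, 16.1) → (1, 4.05) − 0.05·(-6.1, 16.1) = (1.305, 3.245)
Step 3: at (1.305, 3.245), ∇E = (-3.27, 13.88) → (1.305, 3.245) − 0.05·(-3.27, 13.88) = (1.4685, 2.551)
Step 4: at (1.4685, 2.551), ∇E = (-1.228, 12.165) → (1.4685, 2.551) − 0.05·(-1.228, 12.165) = (1.5299, 1.94275)
x = 1.5299

1.5299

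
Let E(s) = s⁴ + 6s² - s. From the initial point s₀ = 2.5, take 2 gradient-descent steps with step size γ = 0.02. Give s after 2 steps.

0.50513896

E′(s) = 4s³ + 12s - 1
Step 1: E′(2.5) = 91.5; s₁ = 2.5 − 0.02·91.5 = 0.67
Step 2: E′(0.67) = 8.243052; s₂ = 0.67 − 0.02·8.243052 = 0.50513896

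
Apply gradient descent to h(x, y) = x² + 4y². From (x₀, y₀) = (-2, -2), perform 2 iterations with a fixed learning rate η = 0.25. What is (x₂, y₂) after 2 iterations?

∇h = (2x, 8y)
Step 1: at (-2, -2), ∇h = (-4, -16) → (-2, -2) − 0.25·(-4, -16) = (-1, 2)
Step 2: at (-1, 2), ∇h = (-2, 16) → (-1, 2) − 0.25·(-2, 16) = (-0.5, -2)

(-0.5, -2)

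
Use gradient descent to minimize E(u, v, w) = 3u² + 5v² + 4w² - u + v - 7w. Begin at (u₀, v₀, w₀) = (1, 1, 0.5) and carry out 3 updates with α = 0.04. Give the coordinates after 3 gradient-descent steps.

∇E = (6u - 1, 10v + 1, 8w - 7)
(u₁, v₁, w₁) = (1, 1, 0.5) − 0.04·(5, 11, -3) = (0.8, 0.56, 0.62)
(u₂, v₂, w₂) = (0.8, 0.56, 0.62) − 0.04·(3.8, 6.6, -2.04) = (0.648, 0.296, 0.7016)
(u₃, v₃, w₃) = (0.648, 0.296, 0.7016) − 0.04·(2.888, 3.96, -1.3872) = (0.53248, 0.1376, 0.757088)

(0.53248, 0.1376, 0.757088)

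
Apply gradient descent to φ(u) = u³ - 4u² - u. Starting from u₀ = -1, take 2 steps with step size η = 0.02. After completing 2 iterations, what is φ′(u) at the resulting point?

17.04799168

φ′(u) = 3u² - 8u - 1
u₁ = -1 − 0.02·10 = -1.2
u₂ = -1.2 − 0.02·12.92 = -1.4584
φ′(u) at (-1.4584) = 17.04799168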